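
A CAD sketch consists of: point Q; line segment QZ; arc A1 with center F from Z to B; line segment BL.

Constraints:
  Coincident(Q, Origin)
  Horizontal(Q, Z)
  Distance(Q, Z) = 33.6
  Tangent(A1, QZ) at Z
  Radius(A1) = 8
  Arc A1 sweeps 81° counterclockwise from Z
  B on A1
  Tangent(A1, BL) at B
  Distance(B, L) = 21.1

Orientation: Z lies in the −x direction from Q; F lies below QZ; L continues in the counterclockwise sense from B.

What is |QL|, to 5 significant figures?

52.615

Q is at the origin; Q and Z share the same y with |QZ| = 33.6 and Z on the −x side, so Z = (-33.600, 0.0000). A1 meets QZ tangentially, so FZ is at right angles to QZ, so F = Z + (0, -8) = (-33.600, -8.0000). On A1, Z sits at bearing 90° from F; an 81° counterclockwise sweep puts B at bearing 171°, so B = F + 8.0·(cos 171°, sin 171°) = (-41.502, -6.7485). A1 meets BL tangentially, so FB is at right angles to BL, so BL runs along (−sin 171°, cos 171°); with |BL| = 21.1, L = (-44.802, -27.589). Then |QL| = |L − Q| = 52.615.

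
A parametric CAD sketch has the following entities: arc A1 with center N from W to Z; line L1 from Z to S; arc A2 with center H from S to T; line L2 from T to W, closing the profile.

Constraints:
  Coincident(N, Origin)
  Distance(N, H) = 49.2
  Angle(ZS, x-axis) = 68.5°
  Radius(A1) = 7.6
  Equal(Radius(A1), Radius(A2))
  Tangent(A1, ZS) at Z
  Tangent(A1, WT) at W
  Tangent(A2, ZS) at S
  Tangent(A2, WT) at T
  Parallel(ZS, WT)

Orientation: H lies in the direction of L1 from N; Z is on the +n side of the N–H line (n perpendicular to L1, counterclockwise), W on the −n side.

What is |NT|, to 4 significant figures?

49.78

The slot axis is L1's direction at 68.5°, so u = (cos 68.5°, sin 68.5°) = (0.3665, 0.9304) and n = (−sin 68.5°, cos 68.5°) = (-0.9304, 0.3665). N is at the origin and H lies 49.2 along u from N, so H = 49.2·u = (18.03, 45.78). Tangency of A1 to both parallel lines with radius 7.6 puts Z and W at N ± 7.6·n: Z = (-7.071, 2.785), W = (7.071, -2.785). Equal radii place S and T the same way about H: S = H + 7.6·n = (10.96, 48.56), T = H − 7.6·n = (25.10, 42.99). Then |NT| = |T − N| = 49.78.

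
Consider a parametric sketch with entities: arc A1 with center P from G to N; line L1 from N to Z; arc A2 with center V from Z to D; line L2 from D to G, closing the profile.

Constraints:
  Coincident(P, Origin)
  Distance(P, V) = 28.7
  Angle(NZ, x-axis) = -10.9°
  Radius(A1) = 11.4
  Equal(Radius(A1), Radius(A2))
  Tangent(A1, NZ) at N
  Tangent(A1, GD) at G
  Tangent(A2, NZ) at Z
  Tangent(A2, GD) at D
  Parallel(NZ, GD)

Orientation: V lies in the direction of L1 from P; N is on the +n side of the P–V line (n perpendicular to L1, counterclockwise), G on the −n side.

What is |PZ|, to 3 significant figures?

30.9

The slot axis is L1's direction at -10.9°, so u = (cos -10.9°, sin -10.9°) = (0.982, -0.189) and n = (−sin -10.9°, cos -10.9°) = (0.189, 0.982). P is at the origin and V lies 28.7 along u from P, so V = 28.7·u = (28.2, -5.43). Tangency of A1 to both parallel lines with radius 11.4 puts N and G at P ± 11.4·n: N = (2.16, 11.2), G = (-2.16, -11.2). Equal radii place Z and D the same way about V: Z = V + 11.4·n = (30.3, 5.77), D = V − 11.4·n = (26.0, -16.6). Then |PZ| = |Z − P| = 30.9.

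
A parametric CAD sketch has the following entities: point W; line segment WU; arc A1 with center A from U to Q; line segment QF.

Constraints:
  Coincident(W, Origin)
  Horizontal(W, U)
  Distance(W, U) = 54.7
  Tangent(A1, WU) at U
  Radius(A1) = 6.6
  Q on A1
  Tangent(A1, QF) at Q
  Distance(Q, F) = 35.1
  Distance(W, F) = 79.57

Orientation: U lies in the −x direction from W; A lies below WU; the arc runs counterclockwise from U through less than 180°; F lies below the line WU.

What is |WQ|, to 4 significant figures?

61.33

W is at the origin; WU is horizontal with |WU| = 54.7 and U on the −x side, so U = (-54.70, 0.000). Since A1 is tangent to WU there, AU ⟂ WU, so A = U + (0, -6.6) = (-54.70, -6.600). Since AQ ⟂ QF (tangency), |AF| = √(6.6² + 35.1²) = 35.72 regardless of where Q sits on A1. So F lies on both circle(W, 79.57) and circle(A, 35.72); the below-WU intersection is F = (-69.23, -39.23). Q is the foot of the tangent from F: Q = (-61.12, -5.075).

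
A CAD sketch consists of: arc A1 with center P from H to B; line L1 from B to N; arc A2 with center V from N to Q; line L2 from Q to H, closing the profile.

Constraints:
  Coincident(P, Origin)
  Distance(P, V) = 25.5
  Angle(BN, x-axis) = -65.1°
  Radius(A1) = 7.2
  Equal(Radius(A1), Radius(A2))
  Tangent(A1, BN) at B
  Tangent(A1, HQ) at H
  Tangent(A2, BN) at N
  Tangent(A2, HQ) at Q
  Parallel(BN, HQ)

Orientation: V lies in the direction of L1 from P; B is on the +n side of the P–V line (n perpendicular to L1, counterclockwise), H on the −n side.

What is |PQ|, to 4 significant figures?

26.50

Tangency of A1 to both parallel lines with radius 7.2 puts B and H at P ± 7.2·n: B = (6.531, 3.031), H = (-6.531, -3.031). Equal radii place N and Q the same way about V: N = V + 7.2·n = (17.27, -20.10), Q = V − 7.2·n = (4.206, -26.16). Then |PQ| = |Q − P| = 26.50.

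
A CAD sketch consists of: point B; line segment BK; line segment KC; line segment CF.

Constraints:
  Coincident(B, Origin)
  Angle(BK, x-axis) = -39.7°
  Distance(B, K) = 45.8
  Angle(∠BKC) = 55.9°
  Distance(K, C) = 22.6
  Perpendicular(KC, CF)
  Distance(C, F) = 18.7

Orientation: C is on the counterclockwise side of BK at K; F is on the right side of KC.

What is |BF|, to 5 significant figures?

56.709

B is at the origin; BK runs at -39.7° with length 45.8, so K = 45.8·(cos -39.7°, sin -39.7°) = (35.238, -29.256). ∠BKC = 55.9°, so KC runs at -39.7° + (180° − 55.9°) = 84.400° from the x-axis; with |KC| = 22.6, C = K + 22.6·(cos 84.400°, sin 84.400°) = (37.444, -6.7634). The perpendicularity gives CF at right angles to KC; with |CF| = 18.7 on the right of KC, F = C + 18.7·(0.99523, -0.097583) = (56.055, -8.5882). Then |BF| = |F − B| = 56.709.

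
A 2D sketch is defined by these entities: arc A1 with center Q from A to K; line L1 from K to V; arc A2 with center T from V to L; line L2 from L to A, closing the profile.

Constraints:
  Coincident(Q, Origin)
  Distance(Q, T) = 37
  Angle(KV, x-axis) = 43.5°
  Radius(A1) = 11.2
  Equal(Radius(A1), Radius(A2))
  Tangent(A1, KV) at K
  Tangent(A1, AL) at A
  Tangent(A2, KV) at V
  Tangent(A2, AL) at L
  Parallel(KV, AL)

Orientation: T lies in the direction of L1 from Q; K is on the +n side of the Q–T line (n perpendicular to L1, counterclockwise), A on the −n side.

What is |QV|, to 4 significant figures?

38.66

The slot axis is L1's direction at 43.5°, so u = (cos 43.5°, sin 43.5°) = (0.7254, 0.6884) and n = (−sin 43.5°, cos 43.5°) = (-0.6884, 0.7254). Q is at the origin and T lies 37.0 along u from Q, so T = 37.0·u = (26.84, 25.47). Tangency of A1 to both parallel lines with radius 11.2 puts K and A at Q ± 11.2·n: K = (-7.710, 8.124), A = (7.710, -8.124). Equal radii place V and L the same way about T: V = T + 11.2·n = (19.13, 33.59), L = T − 11.2·n = (34.55, 17.34). Then |QV| = |V − Q| = 38.66.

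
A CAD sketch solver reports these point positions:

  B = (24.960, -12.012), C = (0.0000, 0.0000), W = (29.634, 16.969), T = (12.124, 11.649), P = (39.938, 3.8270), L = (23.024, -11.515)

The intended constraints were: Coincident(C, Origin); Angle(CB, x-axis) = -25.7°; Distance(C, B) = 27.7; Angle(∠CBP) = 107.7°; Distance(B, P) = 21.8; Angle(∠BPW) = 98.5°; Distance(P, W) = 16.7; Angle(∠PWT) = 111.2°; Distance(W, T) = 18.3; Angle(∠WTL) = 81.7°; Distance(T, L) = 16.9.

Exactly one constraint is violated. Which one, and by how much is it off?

Distance(T, L) = 16.9 — off by 8.70.

C = (0.00, 0.00) ✓; CB at -25.70° ✓; |CB| = 27.70 ✓; ∠CBP = 107.7° ✓; |BP| = 21.80 ✓; ∠BPW = 98.50° ✓; |PW| = 16.70 ✓; ∠PWT = 111.2° ✓; |WT| = 18.30 ✓; ∠WTL = 81.70° ✓; |TL| = 25.60 ✗.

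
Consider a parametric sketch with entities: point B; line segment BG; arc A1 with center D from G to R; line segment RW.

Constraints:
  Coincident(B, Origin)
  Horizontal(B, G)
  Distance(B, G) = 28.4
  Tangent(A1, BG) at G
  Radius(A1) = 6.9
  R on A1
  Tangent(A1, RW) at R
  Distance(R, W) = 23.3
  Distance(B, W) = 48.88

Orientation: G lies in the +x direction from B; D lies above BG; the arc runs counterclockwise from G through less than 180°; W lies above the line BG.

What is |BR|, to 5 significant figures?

35.591

B is at the origin; B and G share the same y with |BG| = 28.4 and G on the +x side, so G = (28.400, 0.0000). Tangency of A1 to BG means the radius DG is perpendicular to BG, so D = G + (0, 6.9) = (28.400, 6.9000). Since DR ⟂ RW (tangency), |DW| = √(6.9² + 23.3²) = 24.300 regardless of where R sits on A1. So W lies on both circle(B, 48.88) and circle(D, 24.300); the above-BG intersection is W = (39.818, 28.350). R is the foot of the tangent from W: R = (35.161, 5.5207).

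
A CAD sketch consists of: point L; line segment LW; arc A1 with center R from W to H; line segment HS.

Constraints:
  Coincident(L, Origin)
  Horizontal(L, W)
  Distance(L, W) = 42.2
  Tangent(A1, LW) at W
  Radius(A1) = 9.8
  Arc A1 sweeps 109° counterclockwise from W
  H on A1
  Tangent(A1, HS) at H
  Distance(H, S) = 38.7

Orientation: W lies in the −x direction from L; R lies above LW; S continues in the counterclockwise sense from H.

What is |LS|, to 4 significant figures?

67.32

L is at the origin; L and W share the same y with |LW| = 42.2 and W on the −x side, so W = (-42.20, 0.000). The tangent condition forces RW to be normal to LW, so R = W + (0, 9.8) = (-42.20, 9.800). On A1, W sits at bearing -90° from R; a 109° counterclockwise sweep puts H at bearing 19°, so H = R + 9.8·(cos 19°, sin 19°) = (-32.93, 12.99). Tangency of A1 to HS means the radius RH is perpendicular to HS, so HS runs along (−sin 19°, cos 19°); with |HS| = 38.7, S = (-45.53, 49.58). Then |LS| = |S − L| = 67.32.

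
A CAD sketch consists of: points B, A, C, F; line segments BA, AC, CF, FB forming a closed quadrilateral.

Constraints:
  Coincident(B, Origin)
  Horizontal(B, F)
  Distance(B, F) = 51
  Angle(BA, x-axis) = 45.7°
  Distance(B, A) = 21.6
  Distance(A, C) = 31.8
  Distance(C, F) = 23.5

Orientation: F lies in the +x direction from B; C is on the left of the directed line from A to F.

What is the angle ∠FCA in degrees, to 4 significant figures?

88.67°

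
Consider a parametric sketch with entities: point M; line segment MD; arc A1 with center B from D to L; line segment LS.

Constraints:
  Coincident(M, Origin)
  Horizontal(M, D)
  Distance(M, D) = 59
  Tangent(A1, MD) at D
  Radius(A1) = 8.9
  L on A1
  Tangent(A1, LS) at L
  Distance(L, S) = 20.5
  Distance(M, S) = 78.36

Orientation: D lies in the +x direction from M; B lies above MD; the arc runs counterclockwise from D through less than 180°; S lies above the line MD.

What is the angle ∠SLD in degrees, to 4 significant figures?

144.6°

M is at the origin; M and D share the same y with |MD| = 59.0 and D on the +x side, so D = (59.00, 0.000). A1 meets MD tangentially, so BD is at right angles to MD, so B = D + (0, 8.9) = (59.00, 8.900). Since BL ⟂ LS (tangency), |BS| = √(8.9² + 20.5²) = 22.35 regardless of where L sits on A1. So S lies on both circle(M, 78.36) and circle(B, 22.35); the above-MD intersection is S = (74.15, 25.33). L is the foot of the tangent from S: L = (67.40, 5.969).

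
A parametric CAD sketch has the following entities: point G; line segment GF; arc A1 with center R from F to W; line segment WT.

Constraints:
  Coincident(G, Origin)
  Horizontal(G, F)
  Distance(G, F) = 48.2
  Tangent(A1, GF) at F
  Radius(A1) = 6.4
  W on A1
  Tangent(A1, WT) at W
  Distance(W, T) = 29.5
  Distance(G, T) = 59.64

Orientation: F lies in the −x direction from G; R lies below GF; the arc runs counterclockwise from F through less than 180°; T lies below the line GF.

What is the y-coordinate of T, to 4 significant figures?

-36.57

Checks: ∠(RF, FG) = 90.00° ✓; |RW| = 6.400 ✓; ∠(RW, WT) = 90.00° ✓; |WT| = 29.50 ✓; |GT| = 59.64 ✓.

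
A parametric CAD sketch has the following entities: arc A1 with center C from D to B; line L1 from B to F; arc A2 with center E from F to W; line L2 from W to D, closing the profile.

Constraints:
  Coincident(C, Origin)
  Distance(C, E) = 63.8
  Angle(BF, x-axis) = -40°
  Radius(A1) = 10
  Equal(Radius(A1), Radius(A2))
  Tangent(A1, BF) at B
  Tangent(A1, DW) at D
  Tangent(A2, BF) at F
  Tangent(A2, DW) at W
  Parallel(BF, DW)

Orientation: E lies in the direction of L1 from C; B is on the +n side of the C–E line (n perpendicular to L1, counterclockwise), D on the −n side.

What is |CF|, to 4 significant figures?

64.58

Tangency of A1 to both parallel lines with radius 10.0 puts B and D at C ± 10.0·n: B = (6.428, 7.660), D = (-6.428, -7.660). Equal radii place F and W the same way about E: F = E + 10.0·n = (55.30, -33.35), W = E − 10.0·n = (42.45, -48.67). Then |CF| = |F − C| = 64.58.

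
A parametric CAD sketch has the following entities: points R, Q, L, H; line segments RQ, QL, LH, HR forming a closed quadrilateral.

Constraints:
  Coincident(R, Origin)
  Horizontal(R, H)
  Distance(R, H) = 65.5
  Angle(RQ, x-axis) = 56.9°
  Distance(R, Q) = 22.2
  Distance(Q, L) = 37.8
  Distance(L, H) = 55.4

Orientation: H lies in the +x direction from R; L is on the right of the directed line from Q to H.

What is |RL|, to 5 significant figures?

23.466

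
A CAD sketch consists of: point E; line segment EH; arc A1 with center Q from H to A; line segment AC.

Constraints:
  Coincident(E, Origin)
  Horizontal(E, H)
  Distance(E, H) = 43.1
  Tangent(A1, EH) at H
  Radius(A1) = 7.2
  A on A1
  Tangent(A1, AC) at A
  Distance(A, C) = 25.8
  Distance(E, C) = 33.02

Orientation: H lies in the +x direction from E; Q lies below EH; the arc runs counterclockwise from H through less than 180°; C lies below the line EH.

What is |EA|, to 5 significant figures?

37.323

E is at the origin; EH is horizontal with |EH| = 43.1 and H on the +x side, so H = (43.100, 0.0000). A1 meets EH tangentially, so QH is at right angles to EH, so Q = H + (0, -7.2) = (43.100, -7.2000). Since QA ⟂ AC (tangency), |QC| = √(7.2² + 25.8²) = 26.786 regardless of where A sits on A1. So C lies on both circle(E, 33.02) and circle(Q, 26.786); the below-EH intersection is C = (22.428, -24.234). A is the foot of the tangent from C: A = (37.196, -3.0787).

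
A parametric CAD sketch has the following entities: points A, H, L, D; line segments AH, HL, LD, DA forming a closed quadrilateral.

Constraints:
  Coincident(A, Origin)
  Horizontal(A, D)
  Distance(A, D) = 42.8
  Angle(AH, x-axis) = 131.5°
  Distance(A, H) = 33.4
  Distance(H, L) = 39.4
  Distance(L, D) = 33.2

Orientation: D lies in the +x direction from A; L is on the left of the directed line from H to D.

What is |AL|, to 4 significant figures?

27.03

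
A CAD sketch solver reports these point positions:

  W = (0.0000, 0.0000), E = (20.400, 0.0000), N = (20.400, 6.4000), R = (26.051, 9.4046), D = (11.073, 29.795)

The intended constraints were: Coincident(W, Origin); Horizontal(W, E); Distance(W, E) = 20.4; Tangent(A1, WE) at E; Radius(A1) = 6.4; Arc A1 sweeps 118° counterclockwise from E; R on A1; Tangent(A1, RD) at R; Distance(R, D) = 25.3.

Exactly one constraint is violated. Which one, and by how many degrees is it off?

Tangent(A1, RD) at R — off by 8.30°.

W = (0.00, 0.00) ✓; W.y = 0.00, E.y = 0.00 ✓; |WE| = 20.40 ✓; ∠(NE, EW) = 90.00° ✓; |NE| = 6.400 ✓; bearing(N→R) − bearing(N→E) = 118.0° ✓; |NR| = 6.400 ✓; ∠(NR, RD) = 81.70° ✗; |RD| = 25.30 ✓.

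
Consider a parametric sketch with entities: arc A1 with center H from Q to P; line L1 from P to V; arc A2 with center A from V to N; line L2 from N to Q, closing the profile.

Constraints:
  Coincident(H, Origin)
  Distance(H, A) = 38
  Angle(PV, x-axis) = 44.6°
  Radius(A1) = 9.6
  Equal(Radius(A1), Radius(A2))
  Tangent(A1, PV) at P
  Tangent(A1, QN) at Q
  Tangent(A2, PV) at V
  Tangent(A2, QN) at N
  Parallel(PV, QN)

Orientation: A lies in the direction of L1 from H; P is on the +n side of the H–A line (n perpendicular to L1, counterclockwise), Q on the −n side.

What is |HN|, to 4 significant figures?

39.19

The slot axis is L1's direction at 44.6°, so u = (cos 44.6°, sin 44.6°) = (0.7120, 0.7022) and n = (−sin 44.6°, cos 44.6°) = (-0.7022, 0.7120). H is at the origin and A lies 38.0 along u from H, so A = 38.0·u = (27.06, 26.68). Tangency of A1 to both parallel lines with radius 9.6 puts P and Q at H ± 9.6·n: P = (-6.741, 6.835), Q = (6.741, -6.835). Equal radii place V and N the same way about A: V = A + 9.6·n = (20.32, 33.52), N = A − 9.6·n = (33.80, 19.85). Then |HN| = |N − H| = 39.19.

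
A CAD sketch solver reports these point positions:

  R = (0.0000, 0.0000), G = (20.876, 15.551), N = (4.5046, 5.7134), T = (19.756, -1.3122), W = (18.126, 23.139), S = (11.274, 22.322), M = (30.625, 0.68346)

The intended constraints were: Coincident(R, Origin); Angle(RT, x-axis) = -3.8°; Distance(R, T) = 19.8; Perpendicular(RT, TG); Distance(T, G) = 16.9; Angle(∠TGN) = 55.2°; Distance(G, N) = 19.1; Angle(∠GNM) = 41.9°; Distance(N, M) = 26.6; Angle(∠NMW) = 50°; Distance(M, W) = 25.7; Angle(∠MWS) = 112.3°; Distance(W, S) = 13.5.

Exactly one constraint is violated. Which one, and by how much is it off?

Distance(W, S) = 13.5 — off by 6.60.

R = (0.00, 0.00) ✓; RT at -3.800° ✓; |RT| = 19.80 ✓; ∠(RT, TG) = 90.00° ✓; |TG| = 16.90 ✓; ∠TGN = 55.20° ✓; |GN| = 19.10 ✓; ∠GNM = 41.90° ✓; |NM| = 26.60 ✓; ∠NMW = 50.00° ✓; |MW| = 25.70 ✓; ∠MWS = 112.3° ✓; |WS| = 6.901 ✗.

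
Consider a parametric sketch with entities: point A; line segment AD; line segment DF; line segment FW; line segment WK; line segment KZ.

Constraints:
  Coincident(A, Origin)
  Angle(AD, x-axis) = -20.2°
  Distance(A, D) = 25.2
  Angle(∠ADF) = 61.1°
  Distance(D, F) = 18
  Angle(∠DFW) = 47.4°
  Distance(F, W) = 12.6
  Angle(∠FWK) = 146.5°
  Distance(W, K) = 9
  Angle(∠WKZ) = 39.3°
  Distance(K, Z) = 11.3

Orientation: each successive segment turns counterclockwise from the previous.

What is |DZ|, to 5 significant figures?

7.8749

∠FWK = 146.5° gives WK at -95.200° from the x-axis; with |WK| = 9.0, K = (12.234, -9.7050). ∠WKZ = 39.3° gives KZ at 45.500° from the x-axis; with |KZ| = 11.3, Z = (20.154, -1.6453). Then |DZ| = |Z − D| = 7.8749.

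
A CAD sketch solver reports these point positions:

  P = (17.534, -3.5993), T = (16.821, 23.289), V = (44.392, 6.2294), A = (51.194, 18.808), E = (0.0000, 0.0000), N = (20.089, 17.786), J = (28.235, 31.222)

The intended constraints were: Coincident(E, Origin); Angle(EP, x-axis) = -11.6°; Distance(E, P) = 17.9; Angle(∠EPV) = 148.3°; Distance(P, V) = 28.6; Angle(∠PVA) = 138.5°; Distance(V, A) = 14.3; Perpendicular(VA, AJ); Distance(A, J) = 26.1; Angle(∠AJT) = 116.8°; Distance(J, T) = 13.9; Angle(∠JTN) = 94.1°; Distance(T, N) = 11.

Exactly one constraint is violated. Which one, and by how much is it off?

Distance(T, N) = 11 — off by 4.60.

E = (0.00, 0.00) ✓; EP at -11.60° ✓; |EP| = 17.90 ✓; ∠EPV = 148.3° ✓; |PV| = 28.60 ✓; ∠PVA = 138.5° ✓; |VA| = 14.30 ✓; ∠(VA, AJ) = 90.00° ✓; |AJ| = 26.10 ✓; ∠AJT = 116.8° ✓; |JT| = 13.90 ✓; ∠JTN = 94.10° ✓; |TN| = 6.400 ✗.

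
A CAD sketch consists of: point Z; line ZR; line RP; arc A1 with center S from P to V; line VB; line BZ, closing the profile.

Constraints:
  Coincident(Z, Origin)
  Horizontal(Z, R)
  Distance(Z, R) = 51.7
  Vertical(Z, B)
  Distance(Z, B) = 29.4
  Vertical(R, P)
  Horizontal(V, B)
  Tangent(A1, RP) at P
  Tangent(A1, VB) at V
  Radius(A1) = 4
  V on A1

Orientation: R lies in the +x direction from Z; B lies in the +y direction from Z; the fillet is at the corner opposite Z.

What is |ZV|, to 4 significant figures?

56.03

Z is at the origin; ZR is horizontal with |ZR| = 51.7 and R on the +x side, so R = (51.70, 0.000). Z and B share the same x with |ZB| = 29.4 and B on the +y side, so B = (0.000, 29.40). The virtual corner opposite Z is at (51.70, 29.40). Since A1 is tangent to RP there, SP ⟂ RP and since A1 is tangent to VB there, SV ⟂ VB, with radius 4.0, so the center S sits 4.0 in from both sides at S = (47.70, 25.40). That places the tangent points at P = (51.70, 25.40) on RP and V = (47.70, 29.40) on VB. Then |ZV| = |V − Z| = 56.03.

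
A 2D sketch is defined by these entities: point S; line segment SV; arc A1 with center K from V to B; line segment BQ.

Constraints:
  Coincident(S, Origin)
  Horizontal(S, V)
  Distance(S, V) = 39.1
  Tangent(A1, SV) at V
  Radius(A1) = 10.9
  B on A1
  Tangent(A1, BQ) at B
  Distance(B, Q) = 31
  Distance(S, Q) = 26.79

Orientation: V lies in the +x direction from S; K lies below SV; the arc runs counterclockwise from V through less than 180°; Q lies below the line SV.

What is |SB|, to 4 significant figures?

31.56

Checks: |KB| = 10.90 ✓; ∠(KB, BQ) = 90.00° ✓; |BQ| = 31.00 ✓; |SQ| = 26.79 ✓.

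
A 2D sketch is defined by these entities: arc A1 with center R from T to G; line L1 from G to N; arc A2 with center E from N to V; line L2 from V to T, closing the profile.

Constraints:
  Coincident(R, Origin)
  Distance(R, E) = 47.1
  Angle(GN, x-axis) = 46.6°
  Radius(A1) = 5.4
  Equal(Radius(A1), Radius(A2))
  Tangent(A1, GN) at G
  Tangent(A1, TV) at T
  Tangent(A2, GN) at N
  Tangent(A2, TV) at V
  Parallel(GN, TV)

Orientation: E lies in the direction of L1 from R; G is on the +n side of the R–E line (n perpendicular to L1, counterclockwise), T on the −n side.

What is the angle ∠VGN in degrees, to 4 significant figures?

12.91°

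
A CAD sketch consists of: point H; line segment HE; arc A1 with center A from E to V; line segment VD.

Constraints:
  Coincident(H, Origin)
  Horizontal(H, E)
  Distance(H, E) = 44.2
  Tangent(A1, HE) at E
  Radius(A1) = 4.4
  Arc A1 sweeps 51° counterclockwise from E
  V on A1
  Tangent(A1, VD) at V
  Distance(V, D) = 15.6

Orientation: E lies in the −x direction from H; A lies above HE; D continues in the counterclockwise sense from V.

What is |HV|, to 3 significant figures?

40.8

H is at the origin; H and E share the same y with |HE| = 44.2 and E on the −x side, so E = (-44.2, 0.00). A1 meets HE tangentially, so AE is at right angles to HE, so A = E + (0, 4.4) = (-44.2, 4.40). On A1, E sits at bearing -90° from A; a 51° counterclockwise sweep puts V at bearing -39°, so V = A + 4.4·(cos -39°, sin -39°) = (-40.8, 1.63). Then |HV| = |V − H| = 40.8.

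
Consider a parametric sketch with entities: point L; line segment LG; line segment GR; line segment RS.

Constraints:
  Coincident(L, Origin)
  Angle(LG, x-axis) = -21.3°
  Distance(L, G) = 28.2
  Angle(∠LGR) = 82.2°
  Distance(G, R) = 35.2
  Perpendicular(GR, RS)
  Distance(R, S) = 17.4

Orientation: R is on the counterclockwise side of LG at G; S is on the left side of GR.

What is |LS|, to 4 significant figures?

33.10

L is at the origin; LG runs at -21.3° with length 28.2, so G = 28.2·(cos -21.3°, sin -21.3°) = (26.27, -10.24). ∠LGR = 82.2°, so GR runs at -21.3° + (180° − 82.2°) = 76.50° from the x-axis; with |GR| = 35.2, R = G + 35.2·(cos 76.50°, sin 76.50°) = (34.49, 23.98). GR is perpendicular to RS; with |RS| = 17.4 on the left of GR, S = R + 17.4·(-0.9724, 0.2334) = (17.57, 28.05). Then |LS| = |S − L| = 33.10.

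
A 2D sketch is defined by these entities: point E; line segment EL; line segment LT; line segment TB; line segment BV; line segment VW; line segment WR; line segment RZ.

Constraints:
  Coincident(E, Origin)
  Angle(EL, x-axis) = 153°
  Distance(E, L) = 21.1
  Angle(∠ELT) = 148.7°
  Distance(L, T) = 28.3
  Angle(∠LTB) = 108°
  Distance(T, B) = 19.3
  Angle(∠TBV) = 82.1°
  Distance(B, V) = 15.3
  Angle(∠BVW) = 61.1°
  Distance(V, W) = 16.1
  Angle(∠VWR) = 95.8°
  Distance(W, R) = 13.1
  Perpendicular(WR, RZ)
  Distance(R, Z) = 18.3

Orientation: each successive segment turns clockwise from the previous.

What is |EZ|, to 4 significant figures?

53.40

∠VWR = 95.8° gives WR at 108.7° from the x-axis; with |WR| = 13.1, R = (-30.88, 45.78). The perpendicularity gives RZ at right angles to WR, so RZ runs at 18.70°; with |RZ| = 18.3, Z = (-13.55, 51.65). Then |EZ| = |Z − E| = 53.40.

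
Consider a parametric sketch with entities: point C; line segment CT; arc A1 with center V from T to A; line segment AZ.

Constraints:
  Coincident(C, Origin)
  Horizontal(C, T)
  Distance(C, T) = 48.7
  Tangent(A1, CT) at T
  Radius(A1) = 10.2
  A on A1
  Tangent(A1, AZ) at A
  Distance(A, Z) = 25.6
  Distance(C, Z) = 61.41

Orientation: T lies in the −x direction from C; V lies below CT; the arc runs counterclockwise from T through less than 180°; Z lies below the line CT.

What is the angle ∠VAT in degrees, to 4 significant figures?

33.86°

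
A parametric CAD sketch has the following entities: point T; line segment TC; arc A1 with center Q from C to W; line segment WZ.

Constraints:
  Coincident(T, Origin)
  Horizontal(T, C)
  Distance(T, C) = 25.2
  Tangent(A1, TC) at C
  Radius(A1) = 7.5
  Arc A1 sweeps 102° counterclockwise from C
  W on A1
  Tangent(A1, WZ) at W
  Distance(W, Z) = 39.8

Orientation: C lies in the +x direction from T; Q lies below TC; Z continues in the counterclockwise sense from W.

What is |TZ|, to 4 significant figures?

54.65

T is at the origin; T and C share the same y with |TC| = 25.2 and C on the +x side, so C = (25.20, 0.000). The tangent condition forces QC to be normal to TC, so Q = C + (0, -7.5) = (25.20, -7.500). On A1, C sits at bearing 90° from Q; a 102° counterclockwise sweep puts W at bearing 192°, so W = Q + 7.5·(cos 192°, sin 192°) = (17.86, -9.059). Tangency of A1 to WZ means the radius QW is perpendicular to WZ, so WZ runs along (−sin 192°, cos 192°); with |WZ| = 39.8, Z = (26.14, -47.99). Then |TZ| = |Z − T| = 54.65.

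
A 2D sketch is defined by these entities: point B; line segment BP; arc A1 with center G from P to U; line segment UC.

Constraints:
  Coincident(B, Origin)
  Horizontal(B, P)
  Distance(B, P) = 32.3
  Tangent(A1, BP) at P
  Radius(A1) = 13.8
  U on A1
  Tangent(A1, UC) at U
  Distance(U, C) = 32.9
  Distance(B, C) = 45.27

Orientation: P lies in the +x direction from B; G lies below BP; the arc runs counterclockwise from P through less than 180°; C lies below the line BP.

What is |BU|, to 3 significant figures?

21.8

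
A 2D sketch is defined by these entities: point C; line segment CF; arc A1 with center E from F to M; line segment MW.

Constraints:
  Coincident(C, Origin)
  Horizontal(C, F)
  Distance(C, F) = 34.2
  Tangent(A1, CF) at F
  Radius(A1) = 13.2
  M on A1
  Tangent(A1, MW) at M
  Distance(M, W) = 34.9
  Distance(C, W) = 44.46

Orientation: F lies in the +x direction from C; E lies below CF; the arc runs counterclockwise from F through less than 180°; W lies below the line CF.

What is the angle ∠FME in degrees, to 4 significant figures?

53.25°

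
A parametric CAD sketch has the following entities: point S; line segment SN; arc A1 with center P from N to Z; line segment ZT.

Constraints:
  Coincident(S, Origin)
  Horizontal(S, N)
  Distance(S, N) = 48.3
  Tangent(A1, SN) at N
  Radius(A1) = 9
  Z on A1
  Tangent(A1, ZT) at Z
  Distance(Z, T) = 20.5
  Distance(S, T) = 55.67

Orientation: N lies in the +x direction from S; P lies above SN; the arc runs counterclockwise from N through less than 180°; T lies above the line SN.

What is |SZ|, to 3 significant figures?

57.7

Checks: ∠(PN, NS) = 90.00° ✓; |PZ| = 9.000 ✓; ∠(PZ, ZT) = 90.00° ✓; |ZT| = 20.50 ✓; |ST| = 55.67 ✓.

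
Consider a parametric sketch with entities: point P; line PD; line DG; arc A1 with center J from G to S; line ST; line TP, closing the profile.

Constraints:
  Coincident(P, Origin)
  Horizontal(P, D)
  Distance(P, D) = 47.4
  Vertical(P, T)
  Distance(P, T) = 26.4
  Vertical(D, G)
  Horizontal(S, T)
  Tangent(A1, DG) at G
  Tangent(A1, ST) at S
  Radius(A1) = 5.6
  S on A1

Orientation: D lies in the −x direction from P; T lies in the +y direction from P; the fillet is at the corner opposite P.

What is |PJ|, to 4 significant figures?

46.69

PT is vertical with |PT| = 26.4 and T on the +y side, so T = (0.000, 26.40). The virtual corner opposite P is at (-47.40, 26.40). Tangency of A1 to DG means the radius JG is perpendicular to DG and A1 meets ST tangentially, so JS is at right angles to ST, with radius 5.6, so the center J sits 5.6 in from both sides at J = (-41.80, 20.80). Then |PJ| = |J − P| = 46.69.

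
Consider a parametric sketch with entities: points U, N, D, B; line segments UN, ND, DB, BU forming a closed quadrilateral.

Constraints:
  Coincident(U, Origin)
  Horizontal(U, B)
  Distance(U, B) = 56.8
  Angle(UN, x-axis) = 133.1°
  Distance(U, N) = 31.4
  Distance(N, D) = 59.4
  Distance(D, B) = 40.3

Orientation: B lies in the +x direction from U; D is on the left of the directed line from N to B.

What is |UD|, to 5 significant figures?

50.685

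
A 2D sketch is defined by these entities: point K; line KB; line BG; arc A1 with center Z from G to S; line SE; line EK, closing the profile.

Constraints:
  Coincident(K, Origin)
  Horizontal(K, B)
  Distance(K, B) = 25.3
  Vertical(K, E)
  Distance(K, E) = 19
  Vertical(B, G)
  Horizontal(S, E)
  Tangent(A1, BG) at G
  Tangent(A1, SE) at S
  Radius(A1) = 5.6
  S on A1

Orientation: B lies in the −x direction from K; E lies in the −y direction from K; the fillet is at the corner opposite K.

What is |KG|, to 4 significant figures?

28.63

The virtual corner opposite K is at (-25.30, -19.00). Tangency of A1 to BG means the radius ZG is perpendicular to BG and since A1 is tangent to SE there, ZS ⟂ SE, with radius 5.6, so the center Z sits 5.6 in from both sides at Z = (-19.70, -13.40). That places the tangent points at G = (-25.30, -13.40) on BG and S = (-19.70, -19.00) on SE. Then |KG| = |G − K| = 28.63.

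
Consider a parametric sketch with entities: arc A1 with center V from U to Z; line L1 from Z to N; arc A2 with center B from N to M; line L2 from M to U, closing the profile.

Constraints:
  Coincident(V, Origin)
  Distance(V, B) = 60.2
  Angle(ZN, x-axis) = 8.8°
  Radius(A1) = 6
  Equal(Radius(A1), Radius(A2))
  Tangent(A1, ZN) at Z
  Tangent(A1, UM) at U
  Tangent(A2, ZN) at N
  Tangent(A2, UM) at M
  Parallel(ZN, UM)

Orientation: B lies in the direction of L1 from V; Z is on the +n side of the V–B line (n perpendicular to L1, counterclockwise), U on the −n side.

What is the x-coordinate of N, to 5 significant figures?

58.573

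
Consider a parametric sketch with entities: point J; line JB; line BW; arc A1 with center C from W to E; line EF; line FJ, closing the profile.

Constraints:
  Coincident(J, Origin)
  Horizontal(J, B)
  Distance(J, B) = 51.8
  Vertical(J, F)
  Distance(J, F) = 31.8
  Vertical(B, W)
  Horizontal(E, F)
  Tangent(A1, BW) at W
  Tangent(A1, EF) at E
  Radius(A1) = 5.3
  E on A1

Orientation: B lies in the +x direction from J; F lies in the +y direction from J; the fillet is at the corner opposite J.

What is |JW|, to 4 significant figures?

58.18

J is at the origin; J and B share the same y with |JB| = 51.8 and B on the +x side, so B = (51.80, 0.000). JF is vertical with |JF| = 31.8 and F on the +y side, so F = (0.000, 31.80). The virtual corner opposite J is at (51.80, 31.80). A1 meets BW tangentially, so CW is at right angles to BW and since A1 is tangent to EF there, CE ⟂ EF, with radius 5.3, so the center C sits 5.3 in from both sides at C = (46.50, 26.50). That places the tangent points at W = (51.80, 26.50) on BW and E = (46.50, 31.80) on EF. Then |JW| = |W − J| = 58.18.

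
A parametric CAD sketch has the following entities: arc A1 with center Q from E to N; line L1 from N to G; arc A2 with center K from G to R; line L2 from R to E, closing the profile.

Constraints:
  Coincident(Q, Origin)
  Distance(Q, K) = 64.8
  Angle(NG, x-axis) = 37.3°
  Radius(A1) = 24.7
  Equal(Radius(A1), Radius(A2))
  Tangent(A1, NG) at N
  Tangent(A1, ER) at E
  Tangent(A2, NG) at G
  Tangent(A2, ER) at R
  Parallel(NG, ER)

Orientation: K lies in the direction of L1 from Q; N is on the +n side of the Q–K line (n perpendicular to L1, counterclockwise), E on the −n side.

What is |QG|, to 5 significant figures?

69.348

The slot axis is L1's direction at 37.3°, so u = (cos 37.3°, sin 37.3°) = (0.79547, 0.60599) and n = (−sin 37.3°, cos 37.3°) = (-0.60599, 0.79547). Q is at the origin and K lies 64.8 along u from Q, so K = 64.8·u = (51.547, 39.268). Tangency of A1 to both parallel lines with radius 24.7 puts N and E at Q ± 24.7·n: N = (-14.968, 19.648), E = (14.968, -19.648). Equal radii place G and R the same way about K: G = K + 24.7·n = (36.579, 58.916), R = K − 24.7·n = (66.515, 19.620). Then |QG| = |G − Q| = 69.348.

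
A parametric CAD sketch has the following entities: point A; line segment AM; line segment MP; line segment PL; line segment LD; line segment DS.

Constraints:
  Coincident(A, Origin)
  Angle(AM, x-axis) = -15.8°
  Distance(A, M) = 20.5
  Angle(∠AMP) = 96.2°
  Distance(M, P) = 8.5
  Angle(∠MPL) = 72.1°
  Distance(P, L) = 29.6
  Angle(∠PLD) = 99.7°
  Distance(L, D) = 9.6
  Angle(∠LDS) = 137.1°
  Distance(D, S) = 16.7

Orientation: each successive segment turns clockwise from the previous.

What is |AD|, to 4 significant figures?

10.17

∠MPL = 72.1° gives PL at 152.5° from the x-axis; with |PL| = 29.6, L = (-7.948, -0.2950). ∠PLD = 99.7° gives LD at 72.20° from the x-axis; with |LD| = 9.6, D = (-5.013, 8.845). Then |AD| = |D − A| = 10.17.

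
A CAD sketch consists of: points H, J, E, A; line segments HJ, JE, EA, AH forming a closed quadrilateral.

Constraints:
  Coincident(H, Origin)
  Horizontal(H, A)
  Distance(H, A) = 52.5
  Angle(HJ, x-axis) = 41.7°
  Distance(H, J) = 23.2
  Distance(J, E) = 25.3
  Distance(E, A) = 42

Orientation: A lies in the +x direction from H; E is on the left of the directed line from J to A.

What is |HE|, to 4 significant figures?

48.13

H is at the origin; HA is horizontal with |HA| = 52.5 and A in +x, so A = (52.5, 0). HJ runs at 41.7° with |HJ| = 23.2, so J = (17.32, 15.43). E is determined by |JE| = 25.3 and |EA| = 42.0 together: it lies at the intersection of circle(J, 25.3) and circle(A, 42.0). With |JA| = 38.41, the foot of the radical line on JA is 4.579 from J and the perpendicular offset is √(25.3² − 4.579²) = 24.88. Taking the left-of-JA solution: E = (31.51, 36.38).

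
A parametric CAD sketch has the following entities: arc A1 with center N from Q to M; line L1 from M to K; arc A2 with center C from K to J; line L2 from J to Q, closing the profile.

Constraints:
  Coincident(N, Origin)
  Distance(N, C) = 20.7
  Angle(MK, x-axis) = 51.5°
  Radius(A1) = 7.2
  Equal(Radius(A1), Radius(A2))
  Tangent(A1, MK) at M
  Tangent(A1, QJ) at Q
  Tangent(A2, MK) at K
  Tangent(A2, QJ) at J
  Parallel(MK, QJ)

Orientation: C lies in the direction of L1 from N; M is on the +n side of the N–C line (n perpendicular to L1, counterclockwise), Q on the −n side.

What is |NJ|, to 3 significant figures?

21.9

The slot axis is L1's direction at 51.5°, so u = (cos 51.5°, sin 51.5°) = (0.623, 0.783) and n = (−sin 51.5°, cos 51.5°) = (-0.783, 0.623). N is at the origin and C lies 20.7 along u from N, so C = 20.7·u = (12.9, 16.2). Tangency of A1 to both parallel lines with radius 7.2 puts M and Q at N ± 7.2·n: M = (-5.63, 4.48), Q = (5.63, -4.48). Equal radii place K and J the same way about C: K = C + 7.2·n = (7.25, 20.7), J = C − 7.2·n = (18.5, 11.7). Then |NJ| = |J − N| = 21.9.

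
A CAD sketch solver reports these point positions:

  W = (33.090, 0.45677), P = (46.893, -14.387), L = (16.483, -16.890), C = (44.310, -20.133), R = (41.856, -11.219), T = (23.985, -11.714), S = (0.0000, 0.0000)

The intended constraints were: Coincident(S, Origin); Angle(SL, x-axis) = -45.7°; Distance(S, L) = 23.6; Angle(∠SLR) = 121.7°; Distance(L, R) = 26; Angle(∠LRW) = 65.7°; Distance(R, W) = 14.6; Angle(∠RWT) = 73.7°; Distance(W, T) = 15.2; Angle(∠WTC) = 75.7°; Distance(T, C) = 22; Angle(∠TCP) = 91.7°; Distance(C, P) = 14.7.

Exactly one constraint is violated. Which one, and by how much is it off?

Distance(C, P) = 14.7 — off by 8.40.

S = (0.00, 0.00) ✓; SL at -45.70° ✓; |SL| = 23.60 ✓; ∠SLR = 121.7° ✓; |LR| = 26.00 ✓; ∠LRW = 65.70° ✓; |RW| = 14.60 ✓; ∠RWT = 73.70° ✓; |WT| = 15.20 ✓; ∠WTC = 75.70° ✓; |TC| = 22.00 ✓; ∠TCP = 91.71° ✓; |CP| = 6.300 ✗.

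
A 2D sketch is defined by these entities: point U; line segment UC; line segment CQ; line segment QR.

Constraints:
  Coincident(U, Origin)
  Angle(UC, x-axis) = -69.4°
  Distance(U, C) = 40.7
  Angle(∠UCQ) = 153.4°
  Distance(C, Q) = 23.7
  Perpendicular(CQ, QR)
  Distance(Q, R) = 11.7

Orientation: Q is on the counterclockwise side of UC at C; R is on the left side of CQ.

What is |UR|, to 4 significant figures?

60.45

∠UCQ = 153.4°, so CQ runs at -69.4° + (180° − 153.4°) = -42.80° from the x-axis; with |CQ| = 23.7, Q = C + 23.7·(cos -42.80°, sin -42.80°) = (31.71, -54.20). CQ ⟂ QR; with |QR| = 11.7 on the left of CQ, R = Q + 11.7·(0.6794, 0.7337) = (39.66, -45.62). Then |UR| = |R − U| = 60.45.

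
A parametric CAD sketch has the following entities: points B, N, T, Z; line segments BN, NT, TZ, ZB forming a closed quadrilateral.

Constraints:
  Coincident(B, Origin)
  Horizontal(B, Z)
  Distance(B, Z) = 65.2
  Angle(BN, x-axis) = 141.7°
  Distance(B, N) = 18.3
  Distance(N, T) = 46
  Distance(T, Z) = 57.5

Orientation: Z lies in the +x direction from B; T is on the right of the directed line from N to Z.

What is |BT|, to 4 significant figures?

28.63

Checks: |NT| = 46.00 ✓; |TZ| = 57.50 ✓.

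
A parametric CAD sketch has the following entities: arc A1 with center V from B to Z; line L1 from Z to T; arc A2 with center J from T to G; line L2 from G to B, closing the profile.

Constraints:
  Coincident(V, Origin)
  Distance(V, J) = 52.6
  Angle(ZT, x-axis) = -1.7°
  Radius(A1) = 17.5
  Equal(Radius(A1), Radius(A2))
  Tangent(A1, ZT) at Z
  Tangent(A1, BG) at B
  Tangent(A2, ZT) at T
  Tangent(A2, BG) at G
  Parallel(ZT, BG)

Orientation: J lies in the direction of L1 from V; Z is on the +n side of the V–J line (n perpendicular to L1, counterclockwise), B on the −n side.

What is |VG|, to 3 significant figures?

55.4

Tangency of A1 to both parallel lines with radius 17.5 puts Z and B at V ± 17.5·n: Z = (0.519, 17.5), B = (-0.519, -17.5). Equal radii place T and G the same way about J: T = J + 17.5·n = (53.1, 15.9), G = J − 17.5·n = (52.1, -19.1). Then |VG| = |G − V| = 55.4.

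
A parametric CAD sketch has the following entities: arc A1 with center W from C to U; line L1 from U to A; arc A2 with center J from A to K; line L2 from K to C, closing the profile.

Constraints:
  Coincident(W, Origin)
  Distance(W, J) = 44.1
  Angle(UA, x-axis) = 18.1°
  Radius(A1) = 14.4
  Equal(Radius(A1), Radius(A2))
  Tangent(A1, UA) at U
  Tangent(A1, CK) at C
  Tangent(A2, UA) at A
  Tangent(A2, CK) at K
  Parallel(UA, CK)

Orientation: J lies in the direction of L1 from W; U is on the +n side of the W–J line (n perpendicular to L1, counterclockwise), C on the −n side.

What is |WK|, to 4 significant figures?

46.39

Tangency of A1 to both parallel lines with radius 14.4 puts U and C at W ± 14.4·n: U = (-4.474, 13.69), C = (4.474, -13.69). Equal radii place A and K the same way about J: A = J + 14.4·n = (37.44, 27.39), K = J − 14.4·n = (46.39, 0.01340). Then |WK| = |K − W| = 46.39.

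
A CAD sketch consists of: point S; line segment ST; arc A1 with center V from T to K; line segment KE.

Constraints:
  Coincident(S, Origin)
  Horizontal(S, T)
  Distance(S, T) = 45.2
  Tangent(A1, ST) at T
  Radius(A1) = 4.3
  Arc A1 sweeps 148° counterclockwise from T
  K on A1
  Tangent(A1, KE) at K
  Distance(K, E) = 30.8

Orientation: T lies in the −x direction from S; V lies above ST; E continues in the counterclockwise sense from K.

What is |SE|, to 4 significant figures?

73.18

S is at the origin; ST is horizontal with |ST| = 45.2 and T on the −x side, so T = (-45.20, 0.000). Since A1 is tangent to ST there, VT ⟂ ST, so V = T + (0, 4.3) = (-45.20, 4.300). On A1, T sits at bearing -90° from V; a 148° counterclockwise sweep puts K at bearing 58°, so K = V + 4.3·(cos 58°, sin 58°) = (-42.92, 7.947). A1 meets KE tangentially, so VK is at right angles to KE, so KE runs along (−sin 58°, cos 58°); with |KE| = 30.8, E = (-69.04, 24.27). Then |SE| = |E − S| = 73.18.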